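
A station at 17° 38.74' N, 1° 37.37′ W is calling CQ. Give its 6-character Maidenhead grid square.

Add 180° to longitude and 90° to latitude: 178.3772, 107.6457.
Field (20°×10°, letters A–R): lon ⌊178.3772/20⌋ = 8 → I; lat ⌊107.6457/10⌋ = 10 → K.
Square (2°×1°, digits 0–9): lon ⌊18.3772/2⌋ = 9; lat ⌊7.6457/1⌋ = 7.
Subsquare (5′×2.5′, letters a–x): lon ⌊0.3772/0.0833333⌋ = 4 → e; lat ⌊0.6457/0.0416667⌋ = 15 → p.

IK97ep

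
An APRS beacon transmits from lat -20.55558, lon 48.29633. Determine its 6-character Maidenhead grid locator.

LG49dk

Offset from 180°W / 90°S: lon 228.2963°, lat 69.4444°.
Field: lon ⌊228.2963/20⌋ = 11 → L; lat ⌊69.4444/10⌋ = 6 → G.
Square: lon ⌊8.2963/2⌋ = 4; lat ⌊9.4444/1⌋ = 9.
Subsquare: lon ⌊0.2963/0.0833333⌋ = 3 → d; lat ⌊0.4444/0.0416667⌋ = 10 → k.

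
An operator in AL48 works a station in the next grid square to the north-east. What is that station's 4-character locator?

AL59

Longitude square 4; +1 → 5.
Latitude square 8; +1 → 9.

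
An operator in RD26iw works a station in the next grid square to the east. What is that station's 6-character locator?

Longitude subsquare i = 8; +1 → 9 = j.
The latitude characters are unchanged.

RD26jw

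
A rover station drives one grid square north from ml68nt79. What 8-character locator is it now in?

Latitude extended square 9; +1 → 10, wraps to 0, carry into subsquare.
Latitude subsquare t = 19; +1 → 20 = u.
The longitude characters are unchanged.

ML68nu70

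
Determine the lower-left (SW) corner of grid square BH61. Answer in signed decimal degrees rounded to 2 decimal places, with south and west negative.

-19.00, -148.00

Field B=1, H=7: +1·20° lon, +7·10° lat → SW at lon -160°, lat -20°.
Square 6, 1: +6·2° lon, +1·1° lat → SW at lon -148°, lat -19°.
latitude -19.00, longitude -148.00.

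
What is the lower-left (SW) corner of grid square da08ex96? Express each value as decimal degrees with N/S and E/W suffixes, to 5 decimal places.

81.01667° S, 119.59167° W

Field D=3, A=0: +3·20° lon, +0·10° lat → SW at lon -120°, lat -90°.
Square 0, 8: +0·2° lon, +8·1° lat → SW at lon -120°, lat -82°.
Subsquare e=4, x=23: +4·0.0833333° lon, +23·0.0416667° lat → SW at lon -119.667°, lat -81.0417°.
Extended square 9, 6: +9·0.00833333° lon, +6·0.00416667° lat → SW at lon -119.592°, lat -81.0167°.
latitude 81.01667° S, longitude 119.59167° W.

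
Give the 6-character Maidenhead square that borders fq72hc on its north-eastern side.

FQ72id

Longitude subsquare h = 7; +1 → 8 = i.
Latitude subsquare c = 2; +1 → 3 = d.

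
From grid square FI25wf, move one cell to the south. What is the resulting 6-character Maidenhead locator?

FI25we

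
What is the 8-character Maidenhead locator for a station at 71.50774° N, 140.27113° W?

Add 180° to longitude and 90° to latitude: 39.72887, 161.50774.
Field: 39.72887/20 → 1 → B, 161.50774/10 → 16 → Q; chars BQ.
Square: 19.72887/2 → 9, 1.50774/1 → 1; chars 91.
Subsquare: 1.72887/0.0833333 → 20 → u, 0.50774/0.0416667 → 12 → m; chars um.
Extended square: 0.06220/0.00833333 → 7, 0.00774/0.00416667 → 1; chars 71.

BQ91um71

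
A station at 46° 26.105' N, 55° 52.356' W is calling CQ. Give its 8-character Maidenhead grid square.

GN26bk54

Shift to the Maidenhead origin (180°W, 90°S): lon 124.12740, lat 136.43508.
Field: 124.12740/20 → 6 → G, 136.43508/10 → 13 → N; chars GN.
Square: 4.12740/2 → 2, 6.43508/1 → 6; chars 26.
Subsquare: 0.12740/0.0833333 → 1 → b, 0.43508/0.0416667 → 10 → k; chars bk.
Extended square: 0.04407/0.00833333 → 5, 0.01842/0.00416667 → 4; chars 54.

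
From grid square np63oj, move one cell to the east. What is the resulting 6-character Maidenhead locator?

Longitude subsquare o = 14; +1 → 15 = p.
The latitude characters are unchanged.

NP63pj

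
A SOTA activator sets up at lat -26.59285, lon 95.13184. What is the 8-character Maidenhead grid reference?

NG73nj57

Add 180° to longitude and 90° to latitude: 275.13184, 63.40715.
Field: lon ⌊275.13184/20⌋ = 13 → N; lat ⌊63.40715/10⌋ = 6 → G.
Square: lon ⌊15.13184/2⌋ = 7; lat ⌊3.40715/1⌋ = 3.
Subsquare: lon ⌊1.13184/0.0833333⌋ = 13 → n; lat ⌊0.40715/0.0416667⌋ = 9 → j.
Extended square: lon ⌊0.04851/0.00833333⌋ = 5; lat ⌊0.03215/0.00416667⌋ = 7.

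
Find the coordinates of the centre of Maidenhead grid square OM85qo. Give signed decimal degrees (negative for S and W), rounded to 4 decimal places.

Field O=14, M=12: +14·20° lon, +12·10° lat → SW at lon 100°, lat 30°.
Square 8, 5: +8·2° lon, +5·1° lat → SW at lon 116°, lat 35°.
Subsquare q=16, o=14: +16·0.0833333° lon, +14·0.0416667° lat → SW at lon 117.333°, lat 35.5833°.
Cell spans 0.0833333° lon × 0.0416667° lat. Centre is SW corner plus half of each.
latitude 35.6042, longitude 117.3750.

35.6042, 117.3750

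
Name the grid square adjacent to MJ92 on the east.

Longitude square 9; +1 → 10, wraps to 0, carry into field.
Longitude field M = 12; +1 → 13 = N.
The latitude characters are unchanged.

NJ02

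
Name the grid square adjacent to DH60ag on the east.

DH60bg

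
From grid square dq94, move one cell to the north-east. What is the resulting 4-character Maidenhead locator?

EQ05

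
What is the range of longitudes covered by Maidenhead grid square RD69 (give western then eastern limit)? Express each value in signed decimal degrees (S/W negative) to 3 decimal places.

Field R=17, D=3: +17·20° lon, +3·10° lat → SW at lon 160°, lat -60°.
Square 6, 9: +6·2° lon, +9·1° lat → SW at lon 172°, lat -51°.
Cell spans 2° lon × 1° lat.
west 172.000, east 174.000.

172.000, 174.000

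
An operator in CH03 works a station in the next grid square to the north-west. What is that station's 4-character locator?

BH94

Longitude square 0; −1 → -1, wraps to 9, carry into field.
Longitude field C = 2; −1 → 1 = B.
Latitude square 3; +1 → 4.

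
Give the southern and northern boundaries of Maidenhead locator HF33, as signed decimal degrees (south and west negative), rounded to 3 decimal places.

Field H=7, F=5: +7·20° lon, +5·10° lat → SW at lon -40°, lat -40°.
Square 3, 3: +3·2° lon, +3·1° lat → SW at lon -34°, lat -37°.
Cell spans 2° lon × 1° lat.
south -37.000, north -36.000.

-37.000, -36.000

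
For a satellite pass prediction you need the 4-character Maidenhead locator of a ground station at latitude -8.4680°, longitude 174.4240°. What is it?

RI71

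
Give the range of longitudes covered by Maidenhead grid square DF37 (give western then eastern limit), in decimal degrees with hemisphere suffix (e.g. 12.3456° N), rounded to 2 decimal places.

Field D=3, F=5: +3·20° lon, +5·10° lat → SW at lon -120°, lat -40°.
Square 3, 7: +3·2° lon, +7·1° lat → SW at lon -114°, lat -33°.
Cell spans 2° lon × 1° lat.
west 114.00° W, east 112.00° W.

114.00° W, 112.00° W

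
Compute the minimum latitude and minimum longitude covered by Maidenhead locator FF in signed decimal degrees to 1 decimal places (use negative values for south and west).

Field F=5, F=5: +5·20° lon, +5·10° lat → SW at lon -80°, lat -40°.
latitude -40.0, longitude -80.0.

-40.0, -80.0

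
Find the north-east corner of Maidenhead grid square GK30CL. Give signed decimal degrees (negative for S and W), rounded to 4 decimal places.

10.5000, -53.7500

Field G=6, K=10: +6·20° lon, +10·10° lat → SW at lon -60°, lat 10°.
Square 3, 0: +3·2° lon, +0·1° lat → SW at lon -54°, lat 10°.
Subsquare c=2, l=11: +2·0.0833333° lon, +11·0.0416667° lat → SW at lon -53.8333°, lat 10.4583°.
Cell spans 0.0833333° lon × 0.0416667° lat. NE corner is SW corner plus one full cell.
latitude 10.5000, longitude -53.7500.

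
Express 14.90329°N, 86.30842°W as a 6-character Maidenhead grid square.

EK64uv

Offset from 180°W / 90°S: lon 93.6916°, lat 104.9033°.
Field: lon ⌊93.6916/20⌋ = 4 → E; lat ⌊104.9033/10⌋ = 10 → K.
Square: lon ⌊13.6916/2⌋ = 6; lat ⌊4.9033/1⌋ = 4.
Subsquare: lon ⌊1.6916/0.0833333⌋ = 20 → u; lat ⌊0.9033/0.0416667⌋ = 21 → v.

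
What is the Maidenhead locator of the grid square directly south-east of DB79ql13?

Longitude extended square 1; +1 → 2.
Latitude extended square 3; −1 → 2.

DB79ql22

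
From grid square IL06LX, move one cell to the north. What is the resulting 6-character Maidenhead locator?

Latitude subsquare x = 23; +1 → 24, wraps to 0 = a, carry into square.
Latitude square 6; +1 → 7.
The longitude characters are unchanged.

IL07la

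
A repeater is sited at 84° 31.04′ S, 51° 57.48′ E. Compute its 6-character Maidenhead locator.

Offset from 180°W / 90°S: lon 231.9580°, lat 5.4827°.
Field: lon ⌊231.9580/20⌋ = 11 → L; lat ⌊5.4827/10⌋ = 0 → A.
Square: lon ⌊11.9580/2⌋ = 5; lat ⌊5.4827/1⌋ = 5.
Subsquare: lon ⌊1.9580/0.0833333⌋ = 23 → x; lat ⌊0.4827/0.0416667⌋ = 11 → l.

LA55xl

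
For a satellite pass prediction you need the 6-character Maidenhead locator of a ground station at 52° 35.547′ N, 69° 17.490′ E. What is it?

MO42po

Add 180° to longitude and 90° to latitude: 249.2915, 142.5924.
Field: 249.2915/20 → 12 → M, 142.5924/10 → 14 → O; chars MO.
Square: 9.2915/2 → 4, 2.5924/1 → 2; chars 42.
Subsquare: 1.2915/0.0833333 → 15 → p, 0.5924/0.0416667 → 14 → o; chars po.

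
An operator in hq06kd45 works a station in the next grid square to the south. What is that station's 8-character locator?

HQ06kd44

Latitude extended square 5; −1 → 4.
The longitude characters are unchanged.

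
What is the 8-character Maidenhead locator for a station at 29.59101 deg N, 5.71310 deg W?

IL79do41

Offset from 180°W / 90°S: lon 174.28690°, lat 119.59101°.
Field: lon ⌊174.28690/20⌋ = 8 → I; lat ⌊119.59101/10⌋ = 11 → L.
Square: lon ⌊14.28690/2⌋ = 7; lat ⌊9.59101/1⌋ = 9.
Subsquare: lon ⌊0.28690/0.0833333⌋ = 3 → d; lat ⌊0.59101/0.0416667⌋ = 14 → o.
Extended square: lon ⌊0.03690/0.00833333⌋ = 4; lat ⌊0.00768/0.00416667⌋ = 1.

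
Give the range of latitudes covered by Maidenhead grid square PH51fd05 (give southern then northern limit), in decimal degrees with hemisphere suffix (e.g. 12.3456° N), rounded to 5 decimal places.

18.85417° S, 18.85000° S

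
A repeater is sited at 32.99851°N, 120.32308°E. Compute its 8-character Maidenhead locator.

PM02dx89

Add 180° to longitude and 90° to latitude: 300.32308, 122.99851.
Field: lon ⌊300.32308/20⌋ = 15 → P; lat ⌊122.99851/10⌋ = 12 → M.
Square: lon ⌊0.32308/2⌋ = 0; lat ⌊2.99851/1⌋ = 2.
Subsquare: lon ⌊0.32308/0.0833333⌋ = 3 → d; lat ⌊0.99851/0.0416667⌋ = 23 → x.
Extended square: lon ⌊0.07308/0.00833333⌋ = 8; lat ⌊0.04018/0.00416667⌋ = 9.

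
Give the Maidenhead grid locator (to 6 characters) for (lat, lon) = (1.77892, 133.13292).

Shift to the Maidenhead origin (180°W, 90°S): lon 313.1329, lat 91.7789.
Field: lon ⌊313.1329/20⌋ = 15 → P; lat ⌊91.7789/10⌋ = 9 → J.
Square: lon ⌊13.1329/2⌋ = 6; lat ⌊1.7789/1⌋ = 1.
Subsquare: lon ⌊1.1329/0.0833333⌋ = 13 → n; lat ⌊0.7789/0.0416667⌋ = 18 → s.

PJ61ns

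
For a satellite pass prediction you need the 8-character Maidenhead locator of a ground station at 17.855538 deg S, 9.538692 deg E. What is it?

JH42sd44

Add 180° to longitude and 90° to latitude: 189.53869, 72.14446.
Field: lon ⌊189.53869/20⌋ = 9 → J; lat ⌊72.14446/10⌋ = 7 → H.
Square: lon ⌊9.53869/2⌋ = 4; lat ⌊2.14446/1⌋ = 2.
Subsquare: lon ⌊1.53869/0.0833333⌋ = 18 → s; lat ⌊0.14446/0.0416667⌋ = 3 → d.
Extended square: lon ⌊0.03869/0.00833333⌋ = 4; lat ⌊0.01946/0.00416667⌋ = 4.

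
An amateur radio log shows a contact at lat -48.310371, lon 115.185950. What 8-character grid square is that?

OE71oq25

Shift to the Maidenhead origin (180°W, 90°S): lon 295.18595, lat 41.68963.
Field: 295.18595/20 → 14 → O, 41.68963/10 → 4 → E; chars OE.
Square: 15.18595/2 → 7, 1.68963/1 → 1; chars 71.
Subsquare: 1.18595/0.0833333 → 14 → o, 0.68963/0.0416667 → 16 → q; chars oq.
Extended square: 0.01928/0.00833333 → 2, 0.02296/0.00416667 → 5; chars 25.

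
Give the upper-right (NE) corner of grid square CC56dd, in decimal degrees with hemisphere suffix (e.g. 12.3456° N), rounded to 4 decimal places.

63.8333° S, 129.6667° W

Field C=2, C=2: +2·20° lon, +2·10° lat → SW at lon -140°, lat -70°.
Square 5, 6: +5·2° lon, +6·1° lat → SW at lon -130°, lat -64°.
Subsquare d=3, d=3: +3·0.0833333° lon, +3·0.0416667° lat → SW at lon -129.75°, lat -63.875°.
Cell spans 0.0833333° lon × 0.0416667° lat. NE corner is SW corner plus one full cell.
latitude 63.8333° S, longitude 129.6667° W.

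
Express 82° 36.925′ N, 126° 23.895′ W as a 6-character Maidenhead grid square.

Add 180° to longitude and 90° to latitude: 53.6017, 172.6154.
Field: lon ⌊53.6017/20⌋ = 2 → C; lat ⌊172.6154/10⌋ = 17 → R.
Square: lon ⌊13.6017/2⌋ = 6; lat ⌊2.6154/1⌋ = 2.
Subsquare: lon ⌊1.6017/0.0833333⌋ = 19 → t; lat ⌊0.6154/0.0416667⌋ = 14 → o.

CR62to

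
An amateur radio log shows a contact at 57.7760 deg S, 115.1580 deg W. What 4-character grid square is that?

DD22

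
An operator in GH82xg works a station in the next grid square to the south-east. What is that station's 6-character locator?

GH92af

Longitude subsquare x = 23; +1 → 24, wraps to 0 = a, carry into square.
Longitude square 8; +1 → 9.
Latitude subsquare g = 6; −1 → 5 = f.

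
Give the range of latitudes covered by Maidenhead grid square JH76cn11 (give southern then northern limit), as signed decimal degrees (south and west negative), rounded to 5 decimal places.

Field J=9, H=7: +9·20° lon, +7·10° lat → SW at lon 0°, lat -20°.
Square 7, 6: +7·2° lon, +6·1° lat → SW at lon 14°, lat -14°.
Subsquare c=2, n=13: +2·0.0833333° lon, +13·0.0416667° lat → SW at lon 14.1667°, lat -13.4583°.
Extended square 1, 1: +1·0.00833333° lon, +1·0.00416667° lat → SW at lon 14.175°, lat -13.4542°.
Cell spans 0.00833333° lon × 0.00416667° lat.
south -13.45417, north -13.45000.

-13.45417, -13.45000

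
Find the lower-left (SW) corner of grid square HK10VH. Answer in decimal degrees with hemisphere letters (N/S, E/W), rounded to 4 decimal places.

10.2917° N, 36.2500° W

Field H=7, K=10: +7·20° lon, +10·10° lat → SW at lon -40°, lat 10°.
Square 1, 0: +1·2° lon, +0·1° lat → SW at lon -38°, lat 10°.
Subsquare v=21, h=7: +21·0.0833333° lon, +7·0.0416667° lat → SW at lon -36.25°, lat 10.2917°.
latitude 10.2917° N, longitude 36.2500° W.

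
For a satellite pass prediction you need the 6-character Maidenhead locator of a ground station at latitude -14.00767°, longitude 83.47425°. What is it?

NH15rx

Shift to the Maidenhead origin (180°W, 90°S): lon 263.4742, lat 75.9923.
Field (20°×10°, letters A–R): 263.4742/20 → 13 → N, 75.9923/10 → 7 → H; chars NH.
Square (2°×1°, digits 0–9): 3.4742/2 → 1, 5.9923/1 → 5; chars 15.
Subsquare (5′×2.5′, letters a–x): 1.4742/0.0833333 → 17 → r, 0.9923/0.0416667 → 23 → x; chars rx.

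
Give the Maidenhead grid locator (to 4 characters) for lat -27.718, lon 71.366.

MG52

Add 180° to longitude and 90° to latitude: 251.37, 62.28.
Field: 251.37/20 → 12 → M, 62.28/10 → 6 → G; chars MG.
Square: 11.37/2 → 5, 2.28/1 → 2; chars 52.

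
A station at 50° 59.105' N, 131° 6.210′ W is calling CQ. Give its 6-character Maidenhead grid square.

Offset from 180°W / 90°S: lon 48.8965°, lat 140.9851°.
Field: 48.8965/20 → 2 → C, 140.9851/10 → 14 → O; chars CO.
Square: 8.8965/2 → 4, 0.9851/1 → 0; chars 40.
Subsquare: 0.8965/0.0833333 → 10 → k, 0.9851/0.0416667 → 23 → x; chars kx.

CO40kx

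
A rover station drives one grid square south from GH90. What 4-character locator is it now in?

GG99

Latitude square 0; −1 → -1, wraps to 9, carry into field.
Latitude field H = 7; −1 → 6 = G.
The longitude characters are unchanged.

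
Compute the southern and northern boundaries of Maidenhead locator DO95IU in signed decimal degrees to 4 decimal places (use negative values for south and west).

Field D=3, O=14: +3·20° lon, +14·10° lat → SW at lon -120°, lat 50°.
Square 9, 5: +9·2° lon, +5·1° lat → SW at lon -102°, lat 55°.
Subsquare i=8, u=20: +8·0.0833333° lon, +20·0.0416667° lat → SW at lon -101.333°, lat 55.8333°.
Cell spans 0.0833333° lon × 0.0416667° lat.
south 55.8333, north 55.8750.

55.8333, 55.8750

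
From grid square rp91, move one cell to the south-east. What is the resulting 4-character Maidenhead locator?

AP00

Longitude square 9; +1 → 10, wraps to 0, carry into field.
Longitude field R = 17; +1 → 18, wraps to 0 = A, wrapping around the antimeridian.
Latitude square 1; −1 → 0.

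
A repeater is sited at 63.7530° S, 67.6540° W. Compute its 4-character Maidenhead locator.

FC66

Shift to the Maidenhead origin (180°W, 90°S): lon 112.35, lat 26.25.
Field: 112.35/20 → 5 → F, 26.25/10 → 2 → C; chars FC.
Square: 12.35/2 → 6, 6.25/1 → 6; chars 66.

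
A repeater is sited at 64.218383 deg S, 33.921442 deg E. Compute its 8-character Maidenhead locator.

KC65xs07

Add 180° to longitude and 90° to latitude: 213.92144, 25.78162.
Field: lon ⌊213.92144/20⌋ = 10 → K; lat ⌊25.78162/10⌋ = 2 → C.
Square: lon ⌊13.92144/2⌋ = 6; lat ⌊5.78162/1⌋ = 5.
Subsquare: lon ⌊1.92144/0.0833333⌋ = 23 → x; lat ⌊0.78162/0.0416667⌋ = 18 → s.
Extended square: lon ⌊0.00478/0.00833333⌋ = 0; lat ⌊0.03162/0.00416667⌋ = 7.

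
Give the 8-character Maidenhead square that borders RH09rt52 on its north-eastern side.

Longitude extended square 5; +1 → 6.
Latitude extended square 2; +1 → 3.

RH09rt63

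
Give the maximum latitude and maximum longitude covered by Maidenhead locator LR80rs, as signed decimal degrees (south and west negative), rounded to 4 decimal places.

80.7917, 57.5000

Field L=11, R=17: +11·20° lon, +17·10° lat → SW at lon 40°, lat 80°.
Square 8, 0: +8·2° lon, +0·1° lat → SW at lon 56°, lat 80°.
Subsquare r=17, s=18: +17·0.0833333° lon, +18·0.0416667° lat → SW at lon 57.4167°, lat 80.75°.
Cell spans 0.0833333° lon × 0.0416667° lat. NE corner is SW corner plus one full cell.
latitude 80.7917, longitude 57.5000.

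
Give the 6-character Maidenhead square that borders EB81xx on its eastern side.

EB91ax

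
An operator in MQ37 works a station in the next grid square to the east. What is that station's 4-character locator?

Longitude square 3; +1 → 4.
The latitude characters are unchanged.

MQ47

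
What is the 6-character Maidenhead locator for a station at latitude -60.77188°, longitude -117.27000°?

DC19if

Shift to the Maidenhead origin (180°W, 90°S): lon 62.7300, lat 29.2281.
Field (20°×10°, letters A–R): 62.7300/20 → 3 → D, 29.2281/10 → 2 → C; chars DC.
Square (2°×1°, digits 0–9): 2.7300/2 → 1, 9.2281/1 → 9; chars 19.
Subsquare (5′×2.5′, letters a–x): 0.7300/0.0833333 → 8 → i, 0.2281/0.0416667 → 5 → f; chars if.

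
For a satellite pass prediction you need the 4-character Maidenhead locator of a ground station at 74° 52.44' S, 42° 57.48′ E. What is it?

Shift to the Maidenhead origin (180°W, 90°S): lon 222.96, lat 15.13.
Field: 222.96/20 → 11 → L, 15.13/10 → 1 → B; chars LB.
Square: 2.96/2 → 1, 5.13/1 → 5; chars 15.

LB15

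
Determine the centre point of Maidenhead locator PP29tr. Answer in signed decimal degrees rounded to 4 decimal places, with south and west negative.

Field P=15, P=15: +15·20° lon, +15·10° lat → SW at lon 120°, lat 60°.
Square 2, 9: +2·2° lon, +9·1° lat → SW at lon 124°, lat 69°.
Subsquare t=19, r=17: +19·0.0833333° lon, +17·0.0416667° lat → SW at lon 125.583°, lat 69.7083°.
Cell spans 0.0833333° lon × 0.0416667° lat. Centre is SW corner plus half of each.
latitude 69.7292, longitude 125.6250.

69.7292, 125.6250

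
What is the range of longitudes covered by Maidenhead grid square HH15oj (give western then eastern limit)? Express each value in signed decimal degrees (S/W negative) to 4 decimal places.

-36.8333, -36.7500

Field H=7, H=7: +7·20° lon, +7·10° lat → SW at lon -40°, lat -20°.
Square 1, 5: +1·2° lon, +5·1° lat → SW at lon -38°, lat -15°.
Subsquare o=14, j=9: +14·0.0833333° lon, +9·0.0416667° lat → SW at lon -36.8333°, lat -14.625°.
Cell spans 0.0833333° lon × 0.0416667° lat.
west -36.8333, east -36.7500.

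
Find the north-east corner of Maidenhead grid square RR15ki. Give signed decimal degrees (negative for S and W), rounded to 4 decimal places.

85.3750, 162.9167

Field R=17, R=17: +17·20° lon, +17·10° lat → SW at lon 160°, lat 80°.
Square 1, 5: +1·2° lon, +5·1° lat → SW at lon 162°, lat 85°.
Subsquare k=10, i=8: +10·0.0833333° lon, +8·0.0416667° lat → SW at lon 162.833°, lat 85.3333°.
Cell spans 0.0833333° lon × 0.0416667° lat. NE corner is SW corner plus one full cell.
latitude 85.3750, longitude 162.9167.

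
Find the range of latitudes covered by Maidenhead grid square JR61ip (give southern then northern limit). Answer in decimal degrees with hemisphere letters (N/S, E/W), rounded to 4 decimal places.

81.6250° N, 81.6667° N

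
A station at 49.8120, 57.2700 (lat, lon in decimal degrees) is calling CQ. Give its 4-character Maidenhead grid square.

Add 180° to longitude and 90° to latitude: 237.27, 139.81.
Field: 237.27/20 → 11 → L, 139.81/10 → 13 → N; chars LN.
Square: 17.27/2 → 8, 9.81/1 → 9; chars 89.

LN89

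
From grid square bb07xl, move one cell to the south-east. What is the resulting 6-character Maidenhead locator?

BB17ak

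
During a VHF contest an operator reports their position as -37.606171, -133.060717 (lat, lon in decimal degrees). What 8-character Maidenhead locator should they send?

CF32lj24

Shift to the Maidenhead origin (180°W, 90°S): lon 46.93928, lat 52.39383.
Field (20°×10°, letters A–R): lon ⌊46.93928/20⌋ = 2 → C; lat ⌊52.39383/10⌋ = 5 → F.
Square (2°×1°, digits 0–9): lon ⌊6.93928/2⌋ = 3; lat ⌊2.39383/1⌋ = 2.
Subsquare (5′×2.5′, letters a–x): lon ⌊0.93928/0.0833333⌋ = 11 → l; lat ⌊0.39383/0.0416667⌋ = 9 → j.
Extended square (30″×15″, digits 0–9): lon ⌊0.02262/0.00833333⌋ = 2; lat ⌊0.01883/0.00416667⌋ = 4.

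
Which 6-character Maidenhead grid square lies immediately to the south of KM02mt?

KM02ms

Latitude subsquare t = 19; −1 → 18 = s.
The longitude characters are unchanged.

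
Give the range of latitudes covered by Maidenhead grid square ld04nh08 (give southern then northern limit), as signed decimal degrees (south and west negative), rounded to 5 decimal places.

-55.67500, -55.67083

Field L=11, D=3: +11·20° lon, +3·10° lat → SW at lon 40°, lat -60°.
Square 0, 4: +0·2° lon, +4·1° lat → SW at lon 40°, lat -56°.
Subsquare n=13, h=7: +13·0.0833333° lon, +7·0.0416667° lat → SW at lon 41.0833°, lat -55.7083°.
Extended square 0, 8: +0·0.00833333° lon, +8·0.00416667° lat → SW at lon 41.0833°, lat -55.675°.
Cell spans 0.00833333° lon × 0.00416667° lat.
south -55.67500, north -55.67083.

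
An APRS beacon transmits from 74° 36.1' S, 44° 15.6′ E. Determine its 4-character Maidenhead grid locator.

Offset from 180°W / 90°S: lon 224.26°, lat 15.40°.
Field: lon ⌊224.26/20⌋ = 11 → L; lat ⌊15.40/10⌋ = 1 → B.
Square: lon ⌊4.26/2⌋ = 2; lat ⌊5.40/1⌋ = 5.

LB25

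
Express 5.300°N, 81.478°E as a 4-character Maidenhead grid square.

NJ05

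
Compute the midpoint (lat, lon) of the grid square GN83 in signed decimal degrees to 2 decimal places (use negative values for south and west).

43.50, -43.00

Field G=6, N=13: +6·20° lon, +13·10° lat → SW at lon -60°, lat 40°.
Square 8, 3: +8·2° lon, +3·1° lat → SW at lon -44°, lat 43°.
Cell spans 2° lon × 1° lat. Centre is SW corner plus half of each.
latitude 43.50, longitude -43.00.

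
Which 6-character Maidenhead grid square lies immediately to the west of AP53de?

AP53ce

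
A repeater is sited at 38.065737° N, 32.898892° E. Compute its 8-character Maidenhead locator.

Add 180° to longitude and 90° to latitude: 212.89889, 128.06574.
Field (20°×10°, letters A–R): 212.89889/20 → 10 → K, 128.06574/10 → 12 → M; chars KM.
Square (2°×1°, digits 0–9): 12.89889/2 → 6, 8.06574/1 → 8; chars 68.
Subsquare (5′×2.5′, letters a–x): 0.89889/0.0833333 → 10 → k, 0.06574/0.0416667 → 1 → b; chars kb.
Extended square (30″×15″, digits 0–9): 0.06556/0.00833333 → 7, 0.02407/0.00416667 → 5; chars 75.

KM68kb75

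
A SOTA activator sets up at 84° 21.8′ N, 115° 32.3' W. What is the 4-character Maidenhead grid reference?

DR24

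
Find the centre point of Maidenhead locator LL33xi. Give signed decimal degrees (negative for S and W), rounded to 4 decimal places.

Field L=11, L=11: +11·20° lon, +11·10° lat → SW at lon 40°, lat 20°.
Square 3, 3: +3·2° lon, +3·1° lat → SW at lon 46°, lat 23°.
Subsquare x=23, i=8: +23·0.0833333° lon, +8·0.0416667° lat → SW at lon 47.9167°, lat 23.3333°.
Cell spans 0.0833333° lon × 0.0416667° lat. Centre is SW corner plus half of each.
latitude 23.3542, longitude 47.9583.

23.3542, 47.9583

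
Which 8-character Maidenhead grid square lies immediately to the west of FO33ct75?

FO33ct65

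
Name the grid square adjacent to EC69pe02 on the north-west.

EC69oe93

Longitude extended square 0; −1 → -1, wraps to 9, carry into subsquare.
Longitude subsquare p = 15; −1 → 14 = o.
Latitude extended square 2; +1 → 3.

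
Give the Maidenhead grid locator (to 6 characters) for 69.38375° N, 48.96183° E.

Offset from 180°W / 90°S: lon 228.9618°, lat 159.3838°.
Field: 228.9618/20 → 11 → L, 159.3838/10 → 15 → P; chars LP.
Square: 8.9618/2 → 4, 9.3838/1 → 9; chars 49.
Subsquare: 0.9618/0.0833333 → 11 → l, 0.3838/0.0416667 → 9 → j; chars lj.

LP49lj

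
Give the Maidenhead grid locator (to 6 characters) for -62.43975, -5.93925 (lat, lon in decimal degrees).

Add 180° to longitude and 90° to latitude: 174.0608, 27.5603.
Field: 174.0608/20 → 8 → I, 27.5603/10 → 2 → C; chars IC.
Square: 14.0608/2 → 7, 7.5603/1 → 7; chars 77.
Subsquare: 0.0608/0.0833333 → 0 → a, 0.5603/0.0416667 → 13 → n; chars an.

IC77an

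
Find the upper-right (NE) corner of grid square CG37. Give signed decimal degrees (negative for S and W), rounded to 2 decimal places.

Field C=2, G=6: +2·20° lon, +6·10° lat → SW at lon -140°, lat -30°.
Square 3, 7: +3·2° lon, +7·1° lat → SW at lon -134°, lat -23°.
Cell spans 2° lon × 1° lat. NE corner is SW corner plus one full cell.
latitude -22.00, longitude -132.00.

-22.00, -132.00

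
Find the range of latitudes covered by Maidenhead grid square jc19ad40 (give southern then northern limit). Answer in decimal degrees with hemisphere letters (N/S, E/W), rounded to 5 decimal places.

Field J=9, C=2: +9·20° lon, +2·10° lat → SW at lon 0°, lat -70°.
Square 1, 9: +1·2° lon, +9·1° lat → SW at lon 2°, lat -61°.
Subsquare a=0, d=3: +0·0.0833333° lon, +3·0.0416667° lat → SW at lon 2°, lat -60.875°.
Extended square 4, 0: +4·0.00833333° lon, +0·0.00416667° lat → SW at lon 2.03333°, lat -60.875°.
Cell spans 0.00833333° lon × 0.00416667° lat.
south 60.87500° S, north 60.87083° S.

60.87500° S, 60.87083° S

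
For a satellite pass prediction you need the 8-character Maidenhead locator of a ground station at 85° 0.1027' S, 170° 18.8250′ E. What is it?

RA54dx79

Shift to the Maidenhead origin (180°W, 90°S): lon 350.31375, lat 4.99829.
Field: 350.31375/20 → 17 → R, 4.99829/10 → 0 → A; chars RA.
Square: 10.31375/2 → 5, 4.99829/1 → 4; chars 54.
Subsquare: 0.31375/0.0833333 → 3 → d, 0.99829/0.0416667 → 23 → x; chars dx.
Extended square: 0.06375/0.00833333 → 7, 0.03996/0.00416667 → 9; chars 79.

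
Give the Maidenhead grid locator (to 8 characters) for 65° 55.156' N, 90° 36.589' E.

NP55hw30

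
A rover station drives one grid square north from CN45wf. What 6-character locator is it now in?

CN45wg

Latitude subsquare f = 5; +1 → 6 = g.
The longitude characters are unchanged.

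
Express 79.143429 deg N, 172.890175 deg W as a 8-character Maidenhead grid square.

AQ39nd34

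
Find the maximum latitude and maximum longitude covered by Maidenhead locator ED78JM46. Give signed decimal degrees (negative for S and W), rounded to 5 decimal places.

-51.47083, -85.20833

Field E=4, D=3: +4·20° lon, +3·10° lat → SW at lon -100°, lat -60°.
Square 7, 8: +7·2° lon, +8·1° lat → SW at lon -86°, lat -52°.
Subsquare j=9, m=12: +9·0.0833333° lon, +12·0.0416667° lat → SW at lon -85.25°, lat -51.5°.
Extended square 4, 6: +4·0.00833333° lon, +6·0.00416667° lat → SW at lon -85.2167°, lat -51.475°.
Cell spans 0.00833333° lon × 0.00416667° lat. NE corner is SW corner plus one full cell.
latitude -51.47083, longitude -85.20833.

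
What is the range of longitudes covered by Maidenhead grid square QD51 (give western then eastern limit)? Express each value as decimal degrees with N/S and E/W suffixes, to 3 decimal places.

150.000° E, 152.000° E

Field Q=16, D=3: +16·20° lon, +3·10° lat → SW at lon 140°, lat -60°.
Square 5, 1: +5·2° lon, +1·1° lat → SW at lon 150°, lat -59°.
Cell spans 2° lon × 1° lat.
west 150.000° E, east 152.000° E.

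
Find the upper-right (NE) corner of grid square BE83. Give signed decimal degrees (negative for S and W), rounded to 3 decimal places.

-46.000, -142.000

Field B=1, E=4: +1·20° lon, +4·10° lat → SW at lon -160°, lat -50°.
Square 8, 3: +8·2° lon, +3·1° lat → SW at lon -144°, lat -47°.
Cell spans 2° lon × 1° lat. NE corner is SW corner plus one full cell.
latitude -46.000, longitude -142.000.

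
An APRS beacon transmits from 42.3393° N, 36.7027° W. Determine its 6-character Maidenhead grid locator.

Shift to the Maidenhead origin (180°W, 90°S): lon 143.2973, lat 132.3393.
Field (20°×10°, letters A–R): lon ⌊143.2973/20⌋ = 7 → H; lat ⌊132.3393/10⌋ = 13 → N.
Square (2°×1°, digits 0–9): lon ⌊3.2973/2⌋ = 1; lat ⌊2.3393/1⌋ = 2.
Subsquare (5′×2.5′, letters a–x): lon ⌊1.2973/0.0833333⌋ = 15 → p; lat ⌊0.3393/0.0416667⌋ = 8 → i.

HN12pi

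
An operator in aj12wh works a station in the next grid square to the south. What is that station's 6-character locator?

AJ12wg

Latitude subsquare h = 7; −1 → 6 = g.
The longitude characters are unchanged.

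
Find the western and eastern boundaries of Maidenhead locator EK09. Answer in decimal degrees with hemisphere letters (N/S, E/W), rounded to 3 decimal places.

100.000° W, 98.000° W

Field E=4, K=10: +4·20° lon, +10·10° lat → SW at lon -100°, lat 10°.
Square 0, 9: +0·2° lon, +9·1° lat → SW at lon -100°, lat 19°.
Cell spans 2° lon × 1° lat.
west 100.000° W, east 98.000° W.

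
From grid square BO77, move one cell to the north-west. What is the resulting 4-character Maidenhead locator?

BO68

Longitude square 7; −1 → 6.
Latitude square 7; +1 → 8.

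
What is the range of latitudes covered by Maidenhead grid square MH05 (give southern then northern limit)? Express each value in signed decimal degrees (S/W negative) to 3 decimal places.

Field M=12, H=7: +12·20° lon, +7·10° lat → SW at lon 60°, lat -20°.
Square 0, 5: +0·2° lon, +5·1° lat → SW at lon 60°, lat -15°.
Cell spans 2° lon × 1° lat.
south -15.000, north -14.000.

-15.000, -14.000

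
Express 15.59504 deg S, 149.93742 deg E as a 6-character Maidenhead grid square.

Offset from 180°W / 90°S: lon 329.9374°, lat 74.4050°.
Field: 329.9374/20 → 16 → Q, 74.4050/10 → 7 → H; chars QH.
Square: 9.9374/2 → 4, 4.4050/1 → 4; chars 44.
Subsquare: 1.9374/0.0833333 → 23 → x, 0.4050/0.0416667 → 9 → j; chars xj.

QH44xj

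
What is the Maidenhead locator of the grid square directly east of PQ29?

Longitude square 2; +1 → 3.
The latitude characters are unchanged.

PQ39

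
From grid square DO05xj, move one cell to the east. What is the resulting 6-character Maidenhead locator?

DO15aj

Longitude subsquare x = 23; +1 → 24, wraps to 0 = a, carry into square.
Longitude square 0; +1 → 1.
The latitude characters are unchanged.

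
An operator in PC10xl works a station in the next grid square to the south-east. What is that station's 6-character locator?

PC20ak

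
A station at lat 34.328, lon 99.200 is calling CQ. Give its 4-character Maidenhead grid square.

Add 180° to longitude and 90° to latitude: 279.20, 124.33.
Field: lon ⌊279.20/20⌋ = 13 → N; lat ⌊124.33/10⌋ = 12 → M.
Square: lon ⌊19.20/2⌋ = 9; lat ⌊4.33/1⌋ = 4.

NM94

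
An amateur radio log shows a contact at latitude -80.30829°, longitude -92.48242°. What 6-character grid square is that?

EA39sq

Offset from 180°W / 90°S: lon 87.5176°, lat 9.6917°.
Field: lon ⌊87.5176/20⌋ = 4 → E; lat ⌊9.6917/10⌋ = 0 → A.
Square: lon ⌊7.5176/2⌋ = 3; lat ⌊9.6917/1⌋ = 9.
Subsquare: lon ⌊1.5176/0.0833333⌋ = 18 → s; lat ⌊0.6917/0.0416667⌋ = 16 → q.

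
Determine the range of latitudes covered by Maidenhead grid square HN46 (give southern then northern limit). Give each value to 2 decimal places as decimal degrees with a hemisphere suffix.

Field H=7, N=13: +7·20° lon, +13·10° lat → SW at lon -40°, lat 40°.
Square 4, 6: +4·2° lon, +6·1° lat → SW at lon -32°, lat 46°.
Cell spans 2° lon × 1° lat.
south 46.00° N, north 47.00° N.

46.00° N, 47.00° N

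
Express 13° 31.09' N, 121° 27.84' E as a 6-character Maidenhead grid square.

PK03rm

Add 180° to longitude and 90° to latitude: 301.4640, 103.5182.
Field: lon ⌊301.4640/20⌋ = 15 → P; lat ⌊103.5182/10⌋ = 10 → K.
Square: lon ⌊1.4640/2⌋ = 0; lat ⌊3.5182/1⌋ = 3.
Subsquare: lon ⌊1.4640/0.0833333⌋ = 17 → r; lat ⌊0.5182/0.0416667⌋ = 12 → m.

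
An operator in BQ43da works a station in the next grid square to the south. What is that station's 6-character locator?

BQ42dx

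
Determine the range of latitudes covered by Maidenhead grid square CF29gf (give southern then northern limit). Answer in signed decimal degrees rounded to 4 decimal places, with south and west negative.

-30.7917, -30.7500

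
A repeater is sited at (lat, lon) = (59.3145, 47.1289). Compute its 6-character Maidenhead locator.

LO39nh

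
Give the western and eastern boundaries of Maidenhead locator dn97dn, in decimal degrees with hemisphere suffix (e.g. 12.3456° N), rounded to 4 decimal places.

Field D=3, N=13: +3·20° lon, +13·10° lat → SW at lon -120°, lat 40°.
Square 9, 7: +9·2° lon, +7·1° lat → SW at lon -102°, lat 47°.
Subsquare d=3, n=13: +3·0.0833333° lon, +13·0.0416667° lat → SW at lon -101.75°, lat 47.5417°.
Cell spans 0.0833333° lon × 0.0416667° lat.
west 101.7500° W, east 101.6667° W.

101.7500° W, 101.6667° W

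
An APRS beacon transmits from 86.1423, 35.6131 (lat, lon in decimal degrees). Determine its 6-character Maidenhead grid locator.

Add 180° to longitude and 90° to latitude: 215.6131, 176.1423.
Field (20°×10°, letters A–R): 215.6131/20 → 10 → K, 176.1423/10 → 17 → R; chars KR.
Square (2°×1°, digits 0–9): 15.6131/2 → 7, 6.1423/1 → 6; chars 76.
Subsquare (5′×2.5′, letters a–x): 1.6131/0.0833333 → 19 → t, 0.1423/0.0416667 → 3 → d; chars td.

KR76td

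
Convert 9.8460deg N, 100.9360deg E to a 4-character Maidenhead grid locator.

OJ09

Offset from 180°W / 90°S: lon 280.94°, lat 99.85°.
Field: lon ⌊280.94/20⌋ = 14 → O; lat ⌊99.85/10⌋ = 9 → J.
Square: lon ⌊0.94/2⌋ = 0; lat ⌊9.85/1⌋ = 9.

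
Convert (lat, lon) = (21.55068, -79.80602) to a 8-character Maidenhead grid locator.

FL01cn32

Shift to the Maidenhead origin (180°W, 90°S): lon 100.19398, lat 111.55068.
Field (20°×10°, letters A–R): 100.19398/20 → 5 → F, 111.55068/10 → 11 → L; chars FL.
Square (2°×1°, digits 0–9): 0.19398/2 → 0, 1.55068/1 → 1; chars 01.
Subsquare (5′×2.5′, letters a–x): 0.19398/0.0833333 → 2 → c, 0.55068/0.0416667 → 13 → n; chars cn.
Extended square (30″×15″, digits 0–9): 0.02731/0.00833333 → 3, 0.00901/0.00416667 → 2; chars 32.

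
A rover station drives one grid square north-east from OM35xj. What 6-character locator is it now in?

OM45ak

Longitude subsquare x = 23; +1 → 24, wraps to 0 = a, carry into square.
Longitude square 3; +1 → 4.
Latitude subsquare j = 9; +1 → 10 = k.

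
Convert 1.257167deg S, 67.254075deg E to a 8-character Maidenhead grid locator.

Shift to the Maidenhead origin (180°W, 90°S): lon 247.25408, lat 88.74283.
Field: 247.25408/20 → 12 → M, 88.74283/10 → 8 → I; chars MI.
Square: 7.25408/2 → 3, 8.74283/1 → 8; chars 38.
Subsquare: 1.25408/0.0833333 → 15 → p, 0.74283/0.0416667 → 17 → r; chars pr.
Extended square: 0.00408/0.00833333 → 0, 0.03450/0.00416667 → 8; chars 08.

MI38pr08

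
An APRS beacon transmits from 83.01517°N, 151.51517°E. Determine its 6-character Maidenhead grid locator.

QR53sa

Add 180° to longitude and 90° to latitude: 331.5152, 173.0152.
Field: lon ⌊331.5152/20⌋ = 16 → Q; lat ⌊173.0152/10⌋ = 17 → R.
Square: lon ⌊11.5152/2⌋ = 5; lat ⌊3.0152/1⌋ = 3.
Subsquare: lon ⌊1.5152/0.0833333⌋ = 18 → s; lat ⌊0.0152/0.0416667⌋ = 0 → a.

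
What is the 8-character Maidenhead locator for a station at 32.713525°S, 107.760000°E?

OF37vg18

Shift to the Maidenhead origin (180°W, 90°S): lon 287.76000, lat 57.28648.
Field (20°×10°, letters A–R): 287.76000/20 → 14 → O, 57.28648/10 → 5 → F; chars OF.
Square (2°×1°, digits 0–9): 7.76000/2 → 3, 7.28648/1 → 7; chars 37.
Subsquare (5′×2.5′, letters a–x): 1.76000/0.0833333 → 21 → v, 0.28648/0.0416667 → 6 → g; chars vg.
Extended square (30″×15″, digits 0–9): 0.01000/0.00833333 → 1, 0.03648/0.00416667 → 8; chars 18.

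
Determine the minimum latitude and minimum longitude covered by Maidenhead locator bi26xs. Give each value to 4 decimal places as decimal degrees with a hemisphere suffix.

3.2500° S, 154.0833° W

Field B=1, I=8: +1·20° lon, +8·10° lat → SW at lon -160°, lat -10°.
Square 2, 6: +2·2° lon, +6·1° lat → SW at lon -156°, lat -4°.
Subsquare x=23, s=18: +23·0.0833333° lon, +18·0.0416667° lat → SW at lon -154.083°, lat -3.25°.
latitude 3.2500° S, longitude 154.0833° W.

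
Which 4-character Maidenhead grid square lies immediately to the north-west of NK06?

Longitude square 0; −1 → -1, wraps to 9, carry into field.
Longitude field N = 13; −1 → 12 = M.
Latitude square 6; +1 → 7.

MK97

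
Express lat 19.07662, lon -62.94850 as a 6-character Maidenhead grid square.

FK89mb

Add 180° to longitude and 90° to latitude: 117.0515, 109.0766.
Field: lon ⌊117.0515/20⌋ = 5 → F; lat ⌊109.0766/10⌋ = 10 → K.
Square: lon ⌊17.0515/2⌋ = 8; lat ⌊9.0766/1⌋ = 9.
Subsquare: lon ⌊1.0515/0.0833333⌋ = 12 → m; lat ⌊0.0766/0.0416667⌋ = 1 → b.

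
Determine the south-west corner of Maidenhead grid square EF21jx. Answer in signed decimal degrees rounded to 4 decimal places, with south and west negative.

Field E=4, F=5: +4·20° lon, +5·10° lat → SW at lon -100°, lat -40°.
Square 2, 1: +2·2° lon, +1·1° lat → SW at lon -96°, lat -39°.
Subsquare j=9, x=23: +9·0.0833333° lon, +23·0.0416667° lat → SW at lon -95.25°, lat -38.0417°.
latitude -38.0417, longitude -95.2500.

-38.0417, -95.2500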